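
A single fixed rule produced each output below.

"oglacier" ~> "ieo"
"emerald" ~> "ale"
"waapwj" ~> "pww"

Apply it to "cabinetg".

etc

The rule is to swap the first and last characters, then keep only the last 3 characters.
"cabinetg" → "gabinetc" → "etc".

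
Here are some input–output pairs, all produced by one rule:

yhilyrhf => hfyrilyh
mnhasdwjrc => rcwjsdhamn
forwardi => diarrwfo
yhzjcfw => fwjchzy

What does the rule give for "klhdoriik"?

ikridolhk

Rule — reverse the string, then swap each adjacent pair of characters (1↔2, 3↔4, ...).
Applying both steps to "klhdoriik": "kiirodhlk", then "ikridolhk".
(Check on "yhilyrhf": → "fhrylihy" → "hfyrilyh" ✓)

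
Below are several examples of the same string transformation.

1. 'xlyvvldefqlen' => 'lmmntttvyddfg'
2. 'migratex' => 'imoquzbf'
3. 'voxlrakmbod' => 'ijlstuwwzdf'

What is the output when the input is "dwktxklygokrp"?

The transformation: sort the characters into alphabetical order, then shift every letter 8 places forward in the alphabet (wrapping around).
"dwktxklygokrp" → "lossstwxzbefg".

lossstwxzbefg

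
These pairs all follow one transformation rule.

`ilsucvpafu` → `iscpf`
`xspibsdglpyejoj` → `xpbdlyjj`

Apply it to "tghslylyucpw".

thllup

Each output is the input with this applied: keep every other character starting from the first (positions 1st, 3rd, 5th, ...).
"tghslylyucpw" → "thllup".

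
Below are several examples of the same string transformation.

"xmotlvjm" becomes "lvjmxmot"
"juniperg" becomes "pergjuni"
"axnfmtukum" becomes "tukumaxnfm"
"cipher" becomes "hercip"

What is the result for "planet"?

Looking at the pairs, the operation is to swap the front and back halves of the string.
"planet" → "netpla".

netpla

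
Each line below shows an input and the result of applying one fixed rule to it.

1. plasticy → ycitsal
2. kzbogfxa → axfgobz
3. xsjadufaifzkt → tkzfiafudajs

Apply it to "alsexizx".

xzixesl

Each output is the input with this applied: delete the first character, then reverse the string.
On "alsexizx" that produces "xzixesl".
(Check on "plasticy": → "lasticy" → "ycitsal" ✓)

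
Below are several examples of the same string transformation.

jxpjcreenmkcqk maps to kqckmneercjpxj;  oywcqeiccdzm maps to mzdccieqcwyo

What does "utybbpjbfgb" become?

The pattern: reverse the string.
Applying that to "utybbpjbfgb" gives "bgfbjpbbytu".

bgfbjpbbytu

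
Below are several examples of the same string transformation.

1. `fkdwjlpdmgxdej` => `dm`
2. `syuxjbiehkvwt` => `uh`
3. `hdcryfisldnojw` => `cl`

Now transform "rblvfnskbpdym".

lb

The pattern: keep every other character starting from the first (positions 1st, 3rd, 5th, ...), then keep one character in every 3, starting at position 2 (positions 2nd, 5th, 8th, ...).
"rblvfnskbpdym" → "rlfsbdm" → "lb".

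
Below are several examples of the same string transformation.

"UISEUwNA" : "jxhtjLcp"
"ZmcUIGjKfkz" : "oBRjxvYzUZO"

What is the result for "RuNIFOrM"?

Looking at the pairs, the operation is to shift every letter 11 places backward in the alphabet (wrapping around), then flip the case of every letter.
Applying that to "RuNIFOrM" gives "gJcxudGb".

gJcxudGb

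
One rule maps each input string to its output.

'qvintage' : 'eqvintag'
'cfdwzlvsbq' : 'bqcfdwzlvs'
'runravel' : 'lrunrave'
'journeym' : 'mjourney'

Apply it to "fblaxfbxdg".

dgfblaxfbx

The rule is to move the first 3 characters to the end (rotate left by 3), then swap the front and back halves of the string.
Working it through for "fblaxfbxdg": intermediate "axfbxdgfbl", final "dgfblaxfbx".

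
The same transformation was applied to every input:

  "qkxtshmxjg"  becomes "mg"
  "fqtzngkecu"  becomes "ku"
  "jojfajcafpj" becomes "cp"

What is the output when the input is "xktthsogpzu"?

oz

The pattern: keep one character in every 3, starting at position 1 (positions 1st, 4th, 7th, ...), then delete the first 2 characters.
On "xktthsogpzu": the first step gives "xtoz", and the second then gives "oz".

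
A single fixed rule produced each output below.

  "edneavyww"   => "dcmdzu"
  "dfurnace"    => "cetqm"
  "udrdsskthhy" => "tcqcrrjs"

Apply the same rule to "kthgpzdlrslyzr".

Each output is the input with this applied: shift every letter 1 place backward in the alphabet (wrapping around), then delete the last 3 characters.
For "kthgpzdlrslyzr", step one produces "jsgfoyckqrkxyq"; step two turns that into "jsgfoyckqrk".

jsgfoyckqrk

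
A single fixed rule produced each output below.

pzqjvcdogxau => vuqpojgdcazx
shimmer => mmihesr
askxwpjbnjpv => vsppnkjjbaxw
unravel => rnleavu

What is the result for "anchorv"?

The pattern: sort the characters into reverse alphabetical order, then move the first 2 characters to the end (rotate left by 2).
For "anchorv", step one produces "vronhca"; step two turns that into "onhcavr".
(Check on "askxwpjbnjpv": → "xwvsppnkjjba" → "vsppnkjjbaxw" ✓)

onhcavr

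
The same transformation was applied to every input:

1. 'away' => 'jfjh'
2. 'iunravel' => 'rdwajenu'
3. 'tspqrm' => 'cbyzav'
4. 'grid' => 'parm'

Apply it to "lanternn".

The rule is to shift every letter 9 places forward in the alphabet (wrapping around).
Applying that to "lanternn" gives "ujwcnaww".

ujwcnaww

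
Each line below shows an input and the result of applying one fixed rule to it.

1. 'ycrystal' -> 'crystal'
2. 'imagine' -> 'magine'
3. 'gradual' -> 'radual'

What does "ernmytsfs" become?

What's happening: delete the first character.
For "ernmytsfs" the result is "rnmytsfs".

rnmytsfs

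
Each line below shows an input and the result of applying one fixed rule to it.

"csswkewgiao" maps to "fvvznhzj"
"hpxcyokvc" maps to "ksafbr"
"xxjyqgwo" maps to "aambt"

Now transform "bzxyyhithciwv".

ecabbklwkf

What's happening: delete the last 3 characters, then shift every letter 3 places forward in the alphabet (wrapping around).
Doing the same to "bzxyyhithciwv": "ecabbklwkf".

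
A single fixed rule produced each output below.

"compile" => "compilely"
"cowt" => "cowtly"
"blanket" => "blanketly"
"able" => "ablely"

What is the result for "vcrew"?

Rule — append "ly".
So "vcrew" becomes "vcrewly".

vcrewly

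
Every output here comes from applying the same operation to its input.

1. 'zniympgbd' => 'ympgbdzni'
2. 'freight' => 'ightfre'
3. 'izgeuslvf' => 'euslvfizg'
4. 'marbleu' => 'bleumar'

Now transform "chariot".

riotcha

Looking at the pairs, the operation is to move the first 3 characters to the end (rotate left by 3).
For "chariot" the result is "riotcha".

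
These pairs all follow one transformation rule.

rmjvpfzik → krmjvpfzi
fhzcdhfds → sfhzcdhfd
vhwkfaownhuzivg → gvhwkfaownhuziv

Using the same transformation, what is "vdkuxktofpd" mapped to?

dvdkuxktofp

Rule — move the last character to the front.
On "vdkuxktofpd" that produces "dvdkuxktofp".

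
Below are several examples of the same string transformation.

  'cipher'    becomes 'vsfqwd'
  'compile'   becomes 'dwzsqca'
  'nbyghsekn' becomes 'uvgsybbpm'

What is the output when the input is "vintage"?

In each case the input is transformed by: shift every letter 12 places backward in the alphabet (wrapping around), then move the first 3 characters to the end (rotate left by 3).
On "vintage": the first step gives "jwbhous", and the second then gives "housjwb".

housjwb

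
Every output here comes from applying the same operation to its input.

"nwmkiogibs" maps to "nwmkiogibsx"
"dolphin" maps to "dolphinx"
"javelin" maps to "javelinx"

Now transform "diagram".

diagramx

The rule is to append "x".
So "diagram" becomes "diagramx".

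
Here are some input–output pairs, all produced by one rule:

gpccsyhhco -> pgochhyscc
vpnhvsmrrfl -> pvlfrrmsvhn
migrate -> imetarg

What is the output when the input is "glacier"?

The transformation: reverse the string, then move the last 2 characters to the front (rotate right by 2).
For "glacier" the result is "lgreica".

lgreica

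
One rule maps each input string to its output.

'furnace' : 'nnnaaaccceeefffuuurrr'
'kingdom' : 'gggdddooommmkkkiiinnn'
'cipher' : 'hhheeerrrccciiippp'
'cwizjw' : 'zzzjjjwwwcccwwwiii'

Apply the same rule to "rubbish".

Rule — move the first 3 characters to the end (rotate left by 3), then repeat every character 3 times.
Starting from "rubbish": after the first operation, "bishrub"; after the second, "bbbiiissshhhrrruuubbb".

bbbiiissshhhrrruuubbb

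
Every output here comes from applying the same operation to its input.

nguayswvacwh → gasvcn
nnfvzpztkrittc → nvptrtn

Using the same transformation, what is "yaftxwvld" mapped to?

The pattern: swap the first and last characters, then keep every other character starting from the second (positions 2nd, 4th, 6th, ...).
For "yaftxwvld", step one produces "daftxwvly"; step two turns that into "atwl".
(Check on "nguayswvacwh": → "hguayswvacwn" → "gasvcn" ✓)

atwl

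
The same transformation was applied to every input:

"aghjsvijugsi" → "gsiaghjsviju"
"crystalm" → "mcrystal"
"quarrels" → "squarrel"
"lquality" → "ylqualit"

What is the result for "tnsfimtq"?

qtnsfimt

The transformation: move the first 3 characters to the end (rotate left by 3), then swap the front and back halves of the string.
Working it through for "tnsfimtq": intermediate "fimtqtns", final "qtnsfimt".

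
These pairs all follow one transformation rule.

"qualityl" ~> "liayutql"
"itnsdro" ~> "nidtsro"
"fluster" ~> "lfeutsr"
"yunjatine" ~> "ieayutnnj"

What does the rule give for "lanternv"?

Looking at the pairs, the operation is to sort the characters into reverse alphabetical order, then move the last 3 characters to the front (rotate right by 3).
"lanternv" → "vtrnnlea" → "leavtrnn".

leavtrnn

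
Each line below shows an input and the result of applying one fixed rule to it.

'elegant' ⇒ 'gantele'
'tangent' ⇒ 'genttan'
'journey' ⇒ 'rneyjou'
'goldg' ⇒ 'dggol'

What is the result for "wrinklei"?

Each output is the input with this applied: move the first 3 characters to the end (rotate left by 3).
Applying that to "wrinklei" gives "nkleiwri".

nkleiwri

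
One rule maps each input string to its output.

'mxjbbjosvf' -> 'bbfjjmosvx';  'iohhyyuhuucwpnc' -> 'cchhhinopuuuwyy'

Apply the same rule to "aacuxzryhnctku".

The rule is to sort the characters into alphabetical order.
"aacuxzryhnctku" → "aacchknrtuuxyz".

aacchknrtuuxyz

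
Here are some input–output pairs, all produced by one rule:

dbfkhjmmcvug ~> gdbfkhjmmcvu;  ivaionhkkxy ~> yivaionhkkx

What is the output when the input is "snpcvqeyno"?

What's happening: move the last character to the front.
Doing the same to "snpcvqeyno": "osnpcvqeyn".

osnpcvqeyn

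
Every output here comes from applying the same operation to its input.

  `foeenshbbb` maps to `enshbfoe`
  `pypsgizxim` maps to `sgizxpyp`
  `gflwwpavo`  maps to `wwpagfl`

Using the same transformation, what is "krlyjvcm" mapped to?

The rule is to delete the last 2 characters, then move the first 3 characters to the end (rotate left by 3).
On "krlyjvcm": the first step gives "krlyjv", and the second then gives "yjvkrl".

yjvkrl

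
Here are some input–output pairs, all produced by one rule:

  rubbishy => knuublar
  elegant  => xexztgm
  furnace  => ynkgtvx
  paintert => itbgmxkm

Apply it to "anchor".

tgvahk

What's happening: shift every letter 7 places backward in the alphabet (wrapping around).
"anchor" → "tgvahk".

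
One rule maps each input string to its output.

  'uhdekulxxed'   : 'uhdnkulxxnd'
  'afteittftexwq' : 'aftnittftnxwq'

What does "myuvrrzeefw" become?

The transformation: replace every "e" with "n".
So "myuvrrzeefw" becomes "myuvrrznnfw".

myuvrrznnfw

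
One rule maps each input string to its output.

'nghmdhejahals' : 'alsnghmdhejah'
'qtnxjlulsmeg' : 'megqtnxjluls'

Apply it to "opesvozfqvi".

qviopesvozf

What's happening: move the last 3 characters to the front (rotate right by 3).
Applying that to "opesvozfqvi" gives "qviopesvozf".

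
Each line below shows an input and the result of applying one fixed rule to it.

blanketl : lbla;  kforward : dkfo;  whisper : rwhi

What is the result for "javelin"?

njav

What's happening: move the last character to the front, then keep only the first 4 characters.
Applying both steps to "javelin": "njaveli", then "njav".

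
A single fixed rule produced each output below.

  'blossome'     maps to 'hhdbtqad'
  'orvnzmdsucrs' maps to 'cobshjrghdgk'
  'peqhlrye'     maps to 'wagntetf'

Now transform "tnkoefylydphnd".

dtunansewcsicz

In each case the input is transformed by: shift every letter 11 places backward in the alphabet (wrapping around), then move the first 3 characters to the end (rotate left by 3).
So "tnkoefylydphnd" becomes "dtunansewcsicz".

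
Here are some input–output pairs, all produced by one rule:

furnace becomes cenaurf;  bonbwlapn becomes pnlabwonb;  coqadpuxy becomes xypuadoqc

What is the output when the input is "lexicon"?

The transformation: reverse the string, then swap each adjacent pair of characters (1↔2, 3↔4, ...).
For "lexicon", step one produces "nocixel"; step two turns that into "onicexl".

onicexl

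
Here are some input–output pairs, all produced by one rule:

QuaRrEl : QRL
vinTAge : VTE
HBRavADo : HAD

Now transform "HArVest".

HVT

Looking at the pairs, the operation is to keep one character in every 3, starting at position 1 (positions 1st, 4th, 7th, ...), then convert every letter to uppercase.
"HArVest" → "HVt" → "HVT".
(Check on "HBRavADo": → "HaD" → "HAD" ✓)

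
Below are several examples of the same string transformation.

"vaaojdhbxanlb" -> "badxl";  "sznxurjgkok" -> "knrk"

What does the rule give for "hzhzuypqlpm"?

mhyl

Looking at the pairs, the operation is to move the last character to the front, then keep one character in every 3, starting at position 1 (positions 1st, 4th, 7th, ...).
Starting from "hzhzuypqlpm": after the first operation, "mhzhzuypqlp"; after the second, "mhyl".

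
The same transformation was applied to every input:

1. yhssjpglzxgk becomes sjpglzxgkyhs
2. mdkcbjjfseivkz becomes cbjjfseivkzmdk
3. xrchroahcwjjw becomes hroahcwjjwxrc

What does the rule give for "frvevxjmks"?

evxjmksfrv

What's happening: move the first 3 characters to the end (rotate left by 3).
So "frvevxjmks" becomes "evxjmksfrv".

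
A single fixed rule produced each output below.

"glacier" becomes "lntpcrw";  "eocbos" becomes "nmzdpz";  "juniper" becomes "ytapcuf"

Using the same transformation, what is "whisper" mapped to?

tdapchs

Looking at the pairs, the operation is to shift every letter 11 places forward in the alphabet (wrapping around), then move the first 2 characters to the end (rotate left by 2).
"whisper" → "hstdapc" → "tdapchs".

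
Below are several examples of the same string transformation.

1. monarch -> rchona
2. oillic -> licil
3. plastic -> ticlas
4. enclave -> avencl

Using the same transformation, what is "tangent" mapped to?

Rule — delete the first character, then move the last 3 characters to the front (rotate right by 3).
For "tangent", step one produces "angent"; step two turns that into "entang".

entang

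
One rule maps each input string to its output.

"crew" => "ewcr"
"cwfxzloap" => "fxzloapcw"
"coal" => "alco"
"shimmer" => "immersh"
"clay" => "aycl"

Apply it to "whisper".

isperwh

The rule is to move the first 2 characters to the end (rotate left by 2).
"whisper" → "isperwh".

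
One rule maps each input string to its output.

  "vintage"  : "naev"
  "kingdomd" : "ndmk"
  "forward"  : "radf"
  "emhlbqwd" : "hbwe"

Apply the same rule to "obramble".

Looking at the pairs, the operation is to keep every other character starting from the first (positions 1st, 3rd, 5th, ...), then move the first character to the end.
Applying both steps to "obramble": "orml", then "rmlo".

rmlo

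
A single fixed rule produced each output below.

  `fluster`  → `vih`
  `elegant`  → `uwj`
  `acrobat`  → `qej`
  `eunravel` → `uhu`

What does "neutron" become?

Each output is the input with this applied: shift every letter 10 places backward in the alphabet (wrapping around), then keep one character in every 3, starting at position 1 (positions 1st, 4th, 7th, ...).
Applying both steps to "neutron": "dukjhed", then "djd".

djd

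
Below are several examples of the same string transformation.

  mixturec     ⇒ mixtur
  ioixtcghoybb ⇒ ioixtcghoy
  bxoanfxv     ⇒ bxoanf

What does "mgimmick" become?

mgimmi

Each output is the input with this applied: delete the last 2 characters.
Applying that to "mgimmick" gives "mgimmi".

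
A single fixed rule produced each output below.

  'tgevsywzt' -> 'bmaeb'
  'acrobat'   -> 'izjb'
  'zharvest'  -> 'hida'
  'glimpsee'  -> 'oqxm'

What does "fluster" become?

ncbz

In each case the input is transformed by: keep every other character starting from the first (positions 1st, 3rd, 5th, ...), then shift every letter 8 places forward in the alphabet (wrapping around).
On "fluster" that produces "ncbz".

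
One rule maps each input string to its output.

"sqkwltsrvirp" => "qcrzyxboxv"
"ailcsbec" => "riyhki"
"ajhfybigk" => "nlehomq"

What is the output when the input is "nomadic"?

sgjoi

The rule is to delete the first 2 characters, then shift every letter 6 places forward in the alphabet (wrapping around).
Starting from "nomadic": after the first operation, "madic"; after the second, "sgjoi".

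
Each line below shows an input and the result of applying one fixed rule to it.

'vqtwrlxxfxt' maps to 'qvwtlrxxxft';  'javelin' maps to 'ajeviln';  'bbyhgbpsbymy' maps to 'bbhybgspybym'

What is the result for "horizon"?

Looking at the pairs, the operation is to swap each adjacent pair of characters (1↔2, 3↔4, ...).
So "horizon" becomes "ohirozn".

ohirozn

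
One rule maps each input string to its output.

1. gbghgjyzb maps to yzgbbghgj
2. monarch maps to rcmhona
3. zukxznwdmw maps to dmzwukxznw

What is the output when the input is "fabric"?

The pattern: swap the first and last characters, then move the last 3 characters to the front (rotate right by 3).
So "fabric" becomes "rifcab".

rifcab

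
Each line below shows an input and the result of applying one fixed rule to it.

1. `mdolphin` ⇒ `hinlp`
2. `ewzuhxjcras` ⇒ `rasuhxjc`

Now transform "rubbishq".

shqbi

What's happening: delete the first 3 characters, then move the last 3 characters to the front (rotate right by 3).
On "rubbishq": the first step gives "bishq", and the second then gives "shqbi".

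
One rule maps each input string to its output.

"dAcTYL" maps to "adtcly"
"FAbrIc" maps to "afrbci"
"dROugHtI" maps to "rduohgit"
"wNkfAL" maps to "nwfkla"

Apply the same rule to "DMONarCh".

mdnorahc

The transformation: swap each adjacent pair of characters (1↔2, 3↔4, ...), then convert every letter to lowercase.
Applying both steps to "DMONarCh": "MDNOrahC", then "mdnorahc".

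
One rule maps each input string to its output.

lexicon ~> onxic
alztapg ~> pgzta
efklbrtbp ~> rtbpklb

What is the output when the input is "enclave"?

vecla

In each case the input is transformed by: delete the first 2 characters, then move the first 3 characters to the end (rotate left by 3).
"enclave" → "clave" → "vecla".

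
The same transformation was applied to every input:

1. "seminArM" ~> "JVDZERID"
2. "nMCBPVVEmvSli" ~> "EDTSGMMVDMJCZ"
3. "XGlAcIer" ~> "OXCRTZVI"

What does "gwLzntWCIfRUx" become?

The transformation: shift every letter 9 places backward in the alphabet (wrapping around), then convert every letter to uppercase.
On "gwLzntWCIfRUx": the first step gives "xnCqekNTZwILo", and the second then gives "XNCQEKNTZWILO".

XNCQEKNTZWILO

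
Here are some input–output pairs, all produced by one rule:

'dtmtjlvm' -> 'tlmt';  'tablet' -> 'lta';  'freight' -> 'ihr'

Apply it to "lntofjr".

ojn

The transformation: keep every other character starting from the second (positions 2nd, 4th, 6th, ...), then move the first character to the end.
"lntofjr" → "noj" → "ojn".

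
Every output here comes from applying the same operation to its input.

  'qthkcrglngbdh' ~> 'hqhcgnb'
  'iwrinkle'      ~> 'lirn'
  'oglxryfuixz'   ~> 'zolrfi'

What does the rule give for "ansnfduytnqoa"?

aasfutq

Looking at the pairs, the operation is to keep every other character starting from the first (positions 1st, 3rd, 5th, ...), then move the last character to the front.
"ansnfduytnqoa" → "asfutqa" → "aasfutq".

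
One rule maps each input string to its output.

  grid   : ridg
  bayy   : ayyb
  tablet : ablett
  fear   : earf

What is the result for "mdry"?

drym

The pattern: move the first character to the end.
"mdry" → "drym".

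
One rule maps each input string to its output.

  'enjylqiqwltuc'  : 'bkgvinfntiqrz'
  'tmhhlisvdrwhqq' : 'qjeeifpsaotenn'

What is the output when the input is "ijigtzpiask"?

fgfdqwmfxph

Each output is the input with this applied: shift every letter 3 places backward in the alphabet (wrapping around).
For "ijigtzpiask" the result is "fgfdqwmfxph".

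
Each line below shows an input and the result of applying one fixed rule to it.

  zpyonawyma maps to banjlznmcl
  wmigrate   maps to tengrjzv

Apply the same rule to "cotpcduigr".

In each case the input is transformed by: move the first 3 characters to the end (rotate left by 3), then shift every letter 13 places forward in the alphabet (wrapping around) — i.e. ROT13.
Applying both steps to "cotpcduigr": "pcduigrcot", then "cpqhvtepbg".
(Check on "wmigrate": → "gratewmi" → "tengrjzv" ✓)

cpqhvtepbg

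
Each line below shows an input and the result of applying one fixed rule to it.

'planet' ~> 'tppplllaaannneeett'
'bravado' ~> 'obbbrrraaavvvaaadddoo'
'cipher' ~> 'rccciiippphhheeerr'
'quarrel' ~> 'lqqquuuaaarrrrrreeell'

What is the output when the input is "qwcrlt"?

Rule — repeat every character 3 times, then move the last character to the front.
Starting from "qwcrlt": after the first operation, "qqqwwwcccrrrlllttt"; after the second, "tqqqwwwcccrrrllltt".

tqqqwwwcccrrrllltt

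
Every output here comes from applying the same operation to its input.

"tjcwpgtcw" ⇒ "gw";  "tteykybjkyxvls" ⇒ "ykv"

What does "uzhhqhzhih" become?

Rule — keep one character in every 3, starting at position 3 (positions 3rd, 6th, 9th, ...), then delete the first character.
For "uzhhqhzhih", step one produces "hhi"; step two turns that into "hi".

hi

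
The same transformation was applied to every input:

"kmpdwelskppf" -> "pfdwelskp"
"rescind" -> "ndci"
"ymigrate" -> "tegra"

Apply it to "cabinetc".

In each case the input is transformed by: delete the first 3 characters, then move the last 2 characters to the front (rotate right by 2).
On "cabinetc": the first step gives "inetc", and the second then gives "tcine".

tcine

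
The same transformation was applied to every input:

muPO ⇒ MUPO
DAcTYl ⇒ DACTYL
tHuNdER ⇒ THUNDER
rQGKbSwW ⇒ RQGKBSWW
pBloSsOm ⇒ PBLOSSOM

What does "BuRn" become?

BURN

What's happening: convert every letter to uppercase.
Doing the same to "BuRn": "BURN".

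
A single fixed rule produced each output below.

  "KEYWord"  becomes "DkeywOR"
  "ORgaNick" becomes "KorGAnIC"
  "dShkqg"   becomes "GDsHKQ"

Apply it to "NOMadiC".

The pattern: move the last character to the front, then flip the case of every letter.
Applying both steps to "NOMadiC": "CNOMadi", then "cnomADI".

cnomADI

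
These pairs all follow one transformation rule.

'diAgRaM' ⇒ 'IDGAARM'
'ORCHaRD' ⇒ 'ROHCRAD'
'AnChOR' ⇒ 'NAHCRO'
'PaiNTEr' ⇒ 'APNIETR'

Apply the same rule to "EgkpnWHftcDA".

The pattern: swap each adjacent pair of characters (1↔2, 3↔4, ...), then convert every letter to uppercase.
"EgkpnWHftcDA" → "gEpkWnfHctAD" → "GEPKWNFHCTAD".

GEPKWNFHCTAD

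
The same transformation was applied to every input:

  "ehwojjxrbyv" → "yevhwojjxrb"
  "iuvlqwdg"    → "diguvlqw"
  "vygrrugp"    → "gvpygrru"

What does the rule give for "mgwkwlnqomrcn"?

cmngwkwlnqomr

Rule — swap the first and last characters, then move the last 2 characters to the front (rotate right by 2).
Starting from "mgwkwlnqomrcn": after the first operation, "ngwkwlnqomrcm"; after the second, "cmngwkwlnqomr".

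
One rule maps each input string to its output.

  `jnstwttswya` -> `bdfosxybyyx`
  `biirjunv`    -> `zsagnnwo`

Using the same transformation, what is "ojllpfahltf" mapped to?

The pattern: move the last 3 characters to the front (rotate right by 3), then shift every letter 5 places forward in the alphabet (wrapping around).
Applying both steps to "ojllpfahltf": "ltfojllpfah", then "qyktoqqukfm".

qyktoqqukfm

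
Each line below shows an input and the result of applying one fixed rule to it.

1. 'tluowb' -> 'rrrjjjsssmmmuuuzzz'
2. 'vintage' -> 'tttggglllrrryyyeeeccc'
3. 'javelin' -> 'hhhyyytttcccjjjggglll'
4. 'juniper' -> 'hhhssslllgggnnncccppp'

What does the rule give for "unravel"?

ssslllpppyyytttcccjjj

Rule — repeat every character 3 times, then shift every letter 2 places backward in the alphabet (wrapping around).
On "unravel": the first step gives "uuunnnrrraaavvveeelll", and the second then gives "ssslllpppyyytttcccjjj".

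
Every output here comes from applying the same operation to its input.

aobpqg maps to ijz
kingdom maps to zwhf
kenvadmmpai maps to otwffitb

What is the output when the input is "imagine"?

The pattern: shift every letter 7 places backward in the alphabet (wrapping around), then delete the first 3 characters.
Starting from "imagine": after the first operation, "bftzbgx"; after the second, "zbgx".

zbgx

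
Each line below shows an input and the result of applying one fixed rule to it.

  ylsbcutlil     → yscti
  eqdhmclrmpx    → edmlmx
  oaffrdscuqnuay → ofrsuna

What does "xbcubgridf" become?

xcbrd

The transformation: keep every other character starting from the first (positions 1st, 3rd, 5th, ...).
"xbcubgridf" → "xcbrd".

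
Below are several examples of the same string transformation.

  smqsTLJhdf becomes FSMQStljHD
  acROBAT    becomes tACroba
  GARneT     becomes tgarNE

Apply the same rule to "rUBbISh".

In each case the input is transformed by: move the last character to the front, then flip the case of every letter.
Applying both steps to "rUBbISh": "hrUBbIS", then "HRubBis".

HRubBis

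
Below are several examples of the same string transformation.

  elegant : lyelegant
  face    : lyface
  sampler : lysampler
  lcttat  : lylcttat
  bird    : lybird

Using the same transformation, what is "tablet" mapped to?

lytablet

What's happening: prepend "ly".
"tablet" → "lytablet".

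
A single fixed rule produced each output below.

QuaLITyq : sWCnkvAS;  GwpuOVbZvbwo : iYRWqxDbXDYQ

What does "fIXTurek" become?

HkzvWTGM

In each case the input is transformed by: shift every letter 2 places forward in the alphabet (wrapping around), then flip the case of every letter.
Applying that to "fIXTurek" gives "HkzvWTGM".
(Check on "QuaLITyq": → "SwcNKVas" → "sWCnkvAS" ✓)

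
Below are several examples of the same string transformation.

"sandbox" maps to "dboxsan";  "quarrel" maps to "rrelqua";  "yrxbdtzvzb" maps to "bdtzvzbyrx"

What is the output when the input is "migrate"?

The pattern: move the first 3 characters to the end (rotate left by 3).
On "migrate" that produces "ratemig".

ratemig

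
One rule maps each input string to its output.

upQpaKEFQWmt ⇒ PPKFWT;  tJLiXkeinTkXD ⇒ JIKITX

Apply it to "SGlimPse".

GIPE

What's happening: keep every other character starting from the second (positions 2nd, 4th, 6th, ...), then convert every letter to uppercase.
Starting from "SGlimPse": after the first operation, "GiPe"; after the second, "GIPE".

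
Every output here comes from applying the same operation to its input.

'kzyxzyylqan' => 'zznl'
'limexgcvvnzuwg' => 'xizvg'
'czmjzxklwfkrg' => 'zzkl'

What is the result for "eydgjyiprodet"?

jydp

Looking at the pairs, the operation is to keep one character in every 3, starting at position 2 (positions 2nd, 5th, 8th, ...), then swap each adjacent pair of characters (1↔2, 3↔4, ...).
On "eydgjyiprodet": the first step gives "yjpd", and the second then gives "jydp".
(Check on "czmjzxklwfkrg": → "zzlk" → "zzkl" ✓)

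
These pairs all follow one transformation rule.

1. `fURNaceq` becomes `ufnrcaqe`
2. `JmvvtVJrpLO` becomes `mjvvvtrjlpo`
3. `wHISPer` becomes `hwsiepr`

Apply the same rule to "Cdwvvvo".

In each case the input is transformed by: swap each adjacent pair of characters (1↔2, 3↔4, ...), then convert every letter to lowercase.
For "Cdwvvvo", step one produces "dCvwvvo"; step two turns that into "dcvwvvo".

dcvwvvo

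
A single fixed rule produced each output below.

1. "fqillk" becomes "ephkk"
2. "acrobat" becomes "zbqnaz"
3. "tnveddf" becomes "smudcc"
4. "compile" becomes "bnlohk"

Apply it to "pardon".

ozqcn

Each output is the input with this applied: delete the last character, then shift every letter 1 place backward in the alphabet (wrapping around).
For "pardon", step one produces "pardo"; step two turns that into "ozqcn".
(Check on "tnveddf": → "tnvedd" → "smudcc" ✓)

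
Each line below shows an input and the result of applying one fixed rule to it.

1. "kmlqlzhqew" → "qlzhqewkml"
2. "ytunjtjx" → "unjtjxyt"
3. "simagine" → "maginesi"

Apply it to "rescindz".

The transformation: move the last 2 characters to the front (rotate right by 2), then swap the front and back halves of the string.
Applying both steps to "rescindz": "dzrescin", then "scindzre".

scindzre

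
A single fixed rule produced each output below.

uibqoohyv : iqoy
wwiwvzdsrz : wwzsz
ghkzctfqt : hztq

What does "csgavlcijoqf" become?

saliof

The rule is to keep every other character starting from the second (positions 2nd, 4th, 6th, ...).
"csgavlcijoqf" → "saliof".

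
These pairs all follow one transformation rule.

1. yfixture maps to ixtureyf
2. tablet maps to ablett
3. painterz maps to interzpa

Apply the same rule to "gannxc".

annxcg

Rule — move the last 2 characters to the front (rotate right by 2), then swap the front and back halves of the string.
Starting from "gannxc": after the first operation, "xcgann"; after the second, "annxcg".
(Check on "tablet": → "ettabl" → "ablett" ✓)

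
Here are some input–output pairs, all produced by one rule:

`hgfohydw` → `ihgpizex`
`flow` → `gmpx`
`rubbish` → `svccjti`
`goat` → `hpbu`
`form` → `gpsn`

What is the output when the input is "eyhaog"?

fzibph

What's happening: shift every letter 1 place forward in the alphabet (wrapping around).
"eyhaog" → "fzibph".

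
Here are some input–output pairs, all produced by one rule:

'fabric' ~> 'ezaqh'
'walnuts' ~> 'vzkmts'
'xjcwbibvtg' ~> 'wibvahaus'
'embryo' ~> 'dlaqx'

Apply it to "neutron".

What's happening: shift every letter 1 place backward in the alphabet (wrapping around), then delete the last character.
Applying both steps to "neutron": "mdtsqnm", then "mdtsqn".
(Check on "embryo": → "dlaqxn" → "dlaqx" ✓)

mdtsqn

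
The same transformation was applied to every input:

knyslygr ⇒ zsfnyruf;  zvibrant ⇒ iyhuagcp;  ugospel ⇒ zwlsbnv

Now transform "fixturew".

The rule is to shift every letter 7 places forward in the alphabet (wrapping around), then move the first 3 characters to the end (rotate left by 3).
Working it through for "fixturew": intermediate "mpeabyld", final "abyldmpe".

abyldmpe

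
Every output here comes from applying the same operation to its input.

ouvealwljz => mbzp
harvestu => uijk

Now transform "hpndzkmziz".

cpyp

Rule — shift every letter 10 places backward in the alphabet (wrapping around), then keep only the last 4 characters.
For "hpndzkmziz", step one produces "xfdtpacpyp"; step two turns that into "cpyp".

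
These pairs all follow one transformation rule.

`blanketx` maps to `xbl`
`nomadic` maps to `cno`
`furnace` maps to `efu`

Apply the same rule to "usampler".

The transformation: move the first 2 characters to the end (rotate left by 2), then keep only the last 3 characters.
"usampler" → "amplerus" → "rus".

rus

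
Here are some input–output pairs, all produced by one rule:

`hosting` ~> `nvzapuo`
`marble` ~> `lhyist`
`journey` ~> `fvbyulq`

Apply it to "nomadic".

jvthkpu

Looking at the pairs, the operation is to swap the first and last characters, then shift every letter 7 places forward in the alphabet (wrapping around).
On "nomadic": the first step gives "comadin", and the second then gives "jvthkpu".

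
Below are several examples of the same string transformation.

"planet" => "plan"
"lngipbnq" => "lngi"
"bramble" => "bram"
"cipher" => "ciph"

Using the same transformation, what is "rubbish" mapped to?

rubb

The transformation: keep only the first 4 characters.
For "rubbish" the result is "rubb".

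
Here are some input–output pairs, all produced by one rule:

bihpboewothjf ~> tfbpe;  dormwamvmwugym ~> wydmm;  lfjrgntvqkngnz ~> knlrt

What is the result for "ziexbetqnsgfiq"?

The pattern: keep one character in every 3, starting at position 1 (positions 1st, 4th, 7th, ...), then move the last 2 characters to the front (rotate right by 2).
For "ziexbetqnsgfiq" the result is "sizxt".

sizxt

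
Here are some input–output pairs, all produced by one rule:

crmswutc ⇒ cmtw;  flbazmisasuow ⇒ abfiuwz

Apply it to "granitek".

aegi

What's happening: keep every other character starting from the first (positions 1st, 3rd, 5th, ...), then sort the characters into alphabetical order.
"granitek" → "gaie" → "aegi".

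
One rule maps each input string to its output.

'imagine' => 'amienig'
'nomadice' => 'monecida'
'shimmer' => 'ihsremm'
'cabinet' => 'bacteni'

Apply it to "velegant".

levtnage

Rule — move the first 3 characters to the end (rotate left by 3), then reverse the string.
For "velegant" the result is "levtnage".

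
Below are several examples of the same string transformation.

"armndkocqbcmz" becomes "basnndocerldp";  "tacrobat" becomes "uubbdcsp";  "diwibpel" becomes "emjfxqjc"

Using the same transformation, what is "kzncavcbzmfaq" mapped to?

lrabogdnbawcd

The transformation: shift every letter 1 place forward in the alphabet (wrapping around), then take characters alternately from the front and the back (1st, last, 2nd, 2nd-last, ...).
Applying both steps to "kzncavcbzmfaq": "laodbwdcangbr", then "lrabogdnbawcd".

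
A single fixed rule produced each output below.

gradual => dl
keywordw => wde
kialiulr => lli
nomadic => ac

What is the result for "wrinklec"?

ner

What's happening: move the first 2 characters to the end (rotate left by 2), then keep one character in every 3, starting at position 2 (positions 2nd, 5th, 8th, ...).
Starting from "wrinklec": after the first operation, "inklecwr"; after the second, "ner".
(Check on "keywordw": → "ywordwke" → "wde" ✓)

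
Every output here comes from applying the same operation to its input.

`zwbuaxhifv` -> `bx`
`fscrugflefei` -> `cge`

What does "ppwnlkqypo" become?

wk

What's happening: delete the last 3 characters, then keep one character in every 3, starting at position 3 (positions 3rd, 6th, 9th, ...).
So "ppwnlkqypo" becomes "wk".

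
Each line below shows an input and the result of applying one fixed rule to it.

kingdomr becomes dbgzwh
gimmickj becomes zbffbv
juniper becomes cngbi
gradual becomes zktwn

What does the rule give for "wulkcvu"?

The pattern: shift every letter 7 places backward in the alphabet (wrapping around), then delete the last 2 characters.
"wulkcvu" → "pnedvon" → "pnedv".

pnedv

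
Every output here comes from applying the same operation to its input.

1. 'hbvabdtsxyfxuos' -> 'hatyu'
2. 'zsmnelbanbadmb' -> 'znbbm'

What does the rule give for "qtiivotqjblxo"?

In each case the input is transformed by: keep one character in every 3, starting at position 1 (positions 1st, 4th, 7th, ...).
"qtiivotqjblxo" → "qitbo".

qitbo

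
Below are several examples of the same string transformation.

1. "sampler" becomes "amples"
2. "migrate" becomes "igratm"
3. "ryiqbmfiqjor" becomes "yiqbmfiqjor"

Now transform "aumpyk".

umpya

The pattern: delete the last character, then move the first character to the end.
Working it through for "aumpyk": intermediate "aumpy", final "umpya".
(Check on "sampler": → "sample" → "amples" ✓)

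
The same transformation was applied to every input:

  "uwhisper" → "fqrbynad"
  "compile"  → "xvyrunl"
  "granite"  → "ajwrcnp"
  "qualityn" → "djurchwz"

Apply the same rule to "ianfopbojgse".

jwoxykxspbnr

Each output is the input with this applied: shift every letter 9 places forward in the alphabet (wrapping around), then move the first character to the end.
So "ianfopbojgse" becomes "jwoxykxspbnr".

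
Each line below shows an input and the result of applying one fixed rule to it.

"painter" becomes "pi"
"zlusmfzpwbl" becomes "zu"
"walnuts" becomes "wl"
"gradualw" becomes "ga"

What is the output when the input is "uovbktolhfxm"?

The rule is to keep every other character starting from the first (positions 1st, 3rd, 5th, ...), then keep only the first 2 characters.
For "uovbktolhfxm", step one produces "uvkohx"; step two turns that into "uv".

uv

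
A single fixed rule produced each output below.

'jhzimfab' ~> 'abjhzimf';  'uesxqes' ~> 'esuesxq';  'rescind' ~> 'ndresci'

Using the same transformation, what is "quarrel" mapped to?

The rule is to move the last 2 characters to the front (rotate right by 2).
On "quarrel" that produces "elquarr".

elquarr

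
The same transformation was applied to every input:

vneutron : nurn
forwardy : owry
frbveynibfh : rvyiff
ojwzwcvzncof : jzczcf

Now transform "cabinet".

The rule is to move the first character to the end, then keep every other character starting from the first (positions 1st, 3rd, 5th, ...).
"cabinet" → "abinetc" → "aiec".

aiec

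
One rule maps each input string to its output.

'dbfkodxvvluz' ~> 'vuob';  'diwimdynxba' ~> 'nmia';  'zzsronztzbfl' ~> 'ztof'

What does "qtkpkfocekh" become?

The pattern: keep one character in every 3, starting at position 2 (positions 2nd, 5th, 8th, ...), then sort the characters into reverse alphabetical order.
Applying both steps to "qtkpkfocekh": "tkch", then "tkhc".
(Check on "diwimdynxba": → "imna" → "nmia" ✓)

tkhc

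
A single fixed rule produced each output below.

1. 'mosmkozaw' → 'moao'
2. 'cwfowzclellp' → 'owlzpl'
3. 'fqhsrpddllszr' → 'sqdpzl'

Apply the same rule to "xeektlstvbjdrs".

What's happening: keep every other character starting from the second (positions 2nd, 4th, 6th, ...), then swap each adjacent pair of characters (1↔2, 3↔4, ...).
Doing the same to "xeektlstvbjdrs": "ketldbs".

ketldbs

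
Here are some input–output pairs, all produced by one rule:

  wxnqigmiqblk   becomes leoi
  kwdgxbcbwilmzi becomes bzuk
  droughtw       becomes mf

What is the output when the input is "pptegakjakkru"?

ryyp

Looking at the pairs, the operation is to shift every letter 2 places backward in the alphabet (wrapping around), then keep one character in every 3, starting at position 3 (positions 3rd, 6th, 9th, ...).
On "pptegakjakkru" that produces "ryyp".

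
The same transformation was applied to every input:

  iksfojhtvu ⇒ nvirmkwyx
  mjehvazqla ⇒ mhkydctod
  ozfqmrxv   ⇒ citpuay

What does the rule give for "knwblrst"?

qzeouvw

Each output is the input with this applied: delete the first character, then shift every letter 3 places forward in the alphabet (wrapping around).
On "knwblrst": the first step gives "nwblrst", and the second then gives "qzeouvw".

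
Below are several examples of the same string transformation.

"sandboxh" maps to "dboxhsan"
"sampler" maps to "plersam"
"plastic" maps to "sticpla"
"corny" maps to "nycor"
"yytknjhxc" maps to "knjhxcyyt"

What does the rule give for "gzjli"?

ligzj

The transformation: move the first 3 characters to the end (rotate left by 3).
Doing the same to "gzjli": "ligzj".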